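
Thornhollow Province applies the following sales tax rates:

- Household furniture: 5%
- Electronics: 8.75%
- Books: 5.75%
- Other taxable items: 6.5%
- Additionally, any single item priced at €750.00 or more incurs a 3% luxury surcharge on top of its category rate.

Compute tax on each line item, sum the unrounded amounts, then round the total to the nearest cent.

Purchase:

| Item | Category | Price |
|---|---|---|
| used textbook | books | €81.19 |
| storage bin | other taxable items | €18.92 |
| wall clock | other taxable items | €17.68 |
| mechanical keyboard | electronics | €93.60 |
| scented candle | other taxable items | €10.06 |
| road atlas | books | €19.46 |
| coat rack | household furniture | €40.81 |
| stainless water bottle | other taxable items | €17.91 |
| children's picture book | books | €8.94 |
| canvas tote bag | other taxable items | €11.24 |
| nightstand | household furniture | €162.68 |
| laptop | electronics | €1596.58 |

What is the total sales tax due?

Used textbook €81.19: books → 5.75% → €4.668425
Storage bin €18.92: other taxable items → 6.5% → €1.2298
Wall clock €17.68: other taxable items → 6.5% → €1.1492
Mechanical keyboard €93.60: electronics → 8.75% → €8.19
Scented candle €10.06: other taxable items → 6.5% → €0.6539
Road atlas €19.46: books → 5.75% → €1.11895
Coat rack €40.81: household furniture → 5% → €2.0405
Stainless water bottle €17.91: other taxable items → 6.5% → €1.16415
Children's picture book €8.94: books → 5.75% → €0.51405
Canvas tote bag €11.24: other taxable items → 6.5% → €0.7306
Nightstand €162.68: household furniture → 5% → €8.134
Laptop €1596.58: electronics → 8.75% + 3% surcharge = 11.75% → €187.59815
Unrounded tax sum = €217.191725 → €217.19

€217.19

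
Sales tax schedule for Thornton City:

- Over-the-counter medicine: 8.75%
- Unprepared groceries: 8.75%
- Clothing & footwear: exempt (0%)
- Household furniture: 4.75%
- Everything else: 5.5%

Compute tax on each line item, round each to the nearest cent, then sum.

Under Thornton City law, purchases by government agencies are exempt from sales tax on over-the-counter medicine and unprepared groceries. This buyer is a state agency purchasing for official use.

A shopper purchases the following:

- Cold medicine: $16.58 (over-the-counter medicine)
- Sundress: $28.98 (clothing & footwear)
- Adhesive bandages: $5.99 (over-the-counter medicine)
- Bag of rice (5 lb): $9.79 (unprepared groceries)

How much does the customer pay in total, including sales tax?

$61.34

Cold medicine $16.58: over-the-counter medicine, buyer-exempt → 0% → $0.00
Sundress $28.98: clothing & footwear → 0% → $0.00
Adhesive bandages $5.99: over-the-counter medicine, buyer-exempt → 0% → $0.00
Bag of rice (5 lb) $9.79: unprepared groceries, buyer-exempt → 0% → $0.00
Subtotal = $61.34; tax = $0.00; total due = $61.34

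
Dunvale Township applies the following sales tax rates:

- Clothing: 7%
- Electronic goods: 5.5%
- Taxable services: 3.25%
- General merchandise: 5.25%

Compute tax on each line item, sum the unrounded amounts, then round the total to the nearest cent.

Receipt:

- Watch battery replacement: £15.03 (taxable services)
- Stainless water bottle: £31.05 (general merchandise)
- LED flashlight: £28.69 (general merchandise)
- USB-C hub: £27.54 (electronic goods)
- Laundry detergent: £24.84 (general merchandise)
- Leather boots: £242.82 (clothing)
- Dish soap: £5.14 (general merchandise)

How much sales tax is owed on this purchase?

£23.71

Watch battery replacement £15.03: taxable services → 3.25% → £0.488475
Stainless water bottle £31.05: general merchandise → 5.25% → £1.630125
LED flashlight £28.69: general merchandise → 5.25% → £1.506225
USB-C hub £27.54: electronic goods → 5.5% → £1.5147
Laundry detergent £24.84: general merchandise → 5.25% → £1.3041
Leather boots £242.82: clothing → 7% → £16.9974
Dish soap £5.14: general merchandise → 5.25% → £0.26985
Unrounded tax sum = £23.710875 → £23.71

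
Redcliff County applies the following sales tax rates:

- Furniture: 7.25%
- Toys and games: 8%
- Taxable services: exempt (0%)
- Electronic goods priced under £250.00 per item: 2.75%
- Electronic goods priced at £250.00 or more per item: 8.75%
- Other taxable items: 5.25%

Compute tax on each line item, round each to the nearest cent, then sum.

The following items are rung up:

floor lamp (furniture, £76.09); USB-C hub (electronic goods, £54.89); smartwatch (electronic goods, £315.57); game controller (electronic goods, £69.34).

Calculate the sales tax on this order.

£36.55

Floor lamp £76.09: furniture → 7.25% → £5.52
USB-C hub £54.89: electronic goods, under £250.00 → 2.75% → £1.51
Smartwatch £315.57: electronic goods, £250.00 or more → 8.75% → £27.61
Game controller £69.34: electronic goods, under £250.00 → 2.75% → £1.91
Total tax = £5.52 + £1.51 + £27.61 + £1.91 = £36.55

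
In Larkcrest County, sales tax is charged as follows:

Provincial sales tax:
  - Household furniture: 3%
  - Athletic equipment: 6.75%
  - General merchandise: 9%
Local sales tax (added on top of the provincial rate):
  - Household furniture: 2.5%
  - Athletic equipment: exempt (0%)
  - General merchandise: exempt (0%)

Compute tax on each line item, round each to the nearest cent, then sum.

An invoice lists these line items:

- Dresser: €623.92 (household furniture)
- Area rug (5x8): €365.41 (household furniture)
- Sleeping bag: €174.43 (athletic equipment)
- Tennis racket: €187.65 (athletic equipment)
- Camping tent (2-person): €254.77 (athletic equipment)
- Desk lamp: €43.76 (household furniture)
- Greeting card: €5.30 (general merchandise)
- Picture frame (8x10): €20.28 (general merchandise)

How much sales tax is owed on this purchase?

Dresser €623.92: household furniture → 3% + 2.5% local = 5.5% → €34.32
Area rug (5x8) €365.41: household furniture → 3% + 2.5% local = 5.5% → €20.10
Sleeping bag €174.43: athletic equipment → 6.75% + 0% local = 6.75% → €11.77
Tennis racket €187.65: athletic equipment → 6.75% + 0% local = 6.75% → €12.67
Camping tent (2-person) €254.77: athletic equipment → 6.75% + 0% local = 6.75% → €17.20
Desk lamp €43.76: household furniture → 3% + 2.5% local = 5.5% → €2.41
Greeting card €5.30: general merchandise → 9% + 0% local = 9% → €0.48
Picture frame (8x10) €20.28: general merchandise → 9% + 0% local = 9% → €1.83
Total tax = €34.32 + €20.10 + €11.77 + €12.67 + €17.20 + €2.41 + €0.48 + €1.83 = €100.78

€100.78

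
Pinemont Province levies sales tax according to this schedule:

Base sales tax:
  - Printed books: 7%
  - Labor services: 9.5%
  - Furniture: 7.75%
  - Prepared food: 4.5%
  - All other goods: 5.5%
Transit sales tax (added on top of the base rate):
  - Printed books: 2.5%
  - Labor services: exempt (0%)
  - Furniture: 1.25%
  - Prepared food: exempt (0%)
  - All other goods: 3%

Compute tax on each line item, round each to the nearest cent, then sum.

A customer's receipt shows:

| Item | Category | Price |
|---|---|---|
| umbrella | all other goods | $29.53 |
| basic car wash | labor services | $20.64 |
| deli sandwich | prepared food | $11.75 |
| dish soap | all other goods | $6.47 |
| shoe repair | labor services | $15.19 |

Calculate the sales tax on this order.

$6.99

Umbrella $29.53: all other goods → 5.5% + 3% transit = 8.5% → $2.51
Basic car wash $20.64: labor services → 9.5% + 0% transit = 9.5% → $1.96
Deli sandwich $11.75: prepared food → 4.5% + 0% transit = 4.5% → $0.53
Dish soap $6.47: all other goods → 5.5% + 3% transit = 8.5% → $0.55
Shoe repair $15.19: labor services → 9.5% + 0% transit = 9.5% → $1.44
Total tax = $2.51 + $1.96 + $0.53 + $0.55 + $1.44 = $6.99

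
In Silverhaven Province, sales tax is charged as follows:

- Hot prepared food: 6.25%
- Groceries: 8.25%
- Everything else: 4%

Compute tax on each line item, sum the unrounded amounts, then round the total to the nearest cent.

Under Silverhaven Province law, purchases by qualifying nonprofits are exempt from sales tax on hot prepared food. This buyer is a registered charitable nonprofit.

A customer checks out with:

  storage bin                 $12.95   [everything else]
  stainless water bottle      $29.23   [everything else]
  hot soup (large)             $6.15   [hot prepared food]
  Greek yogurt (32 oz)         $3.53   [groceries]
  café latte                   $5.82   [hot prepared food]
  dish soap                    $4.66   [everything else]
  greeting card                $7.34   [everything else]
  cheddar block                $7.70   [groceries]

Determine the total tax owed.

$3.09

Storage bin $12.95: everything else → 4% → $0.518
Stainless water bottle $29.23: everything else → 4% → $1.1692
Hot soup (large) $6.15: hot prepared food, buyer-exempt → 0% → $0.00
Greek yogurt (32 oz) $3.53: groceries → 8.25% → $0.291225
Café latte $5.82: hot prepared food, buyer-exempt → 0% → $0.00
Dish soap $4.66: everything else → 4% → $0.1864
Greeting card $7.34: everything else → 4% → $0.2936
Cheddar block $7.70: groceries → 8.25% → $0.63525
Unrounded tax sum = $3.093675 → $3.09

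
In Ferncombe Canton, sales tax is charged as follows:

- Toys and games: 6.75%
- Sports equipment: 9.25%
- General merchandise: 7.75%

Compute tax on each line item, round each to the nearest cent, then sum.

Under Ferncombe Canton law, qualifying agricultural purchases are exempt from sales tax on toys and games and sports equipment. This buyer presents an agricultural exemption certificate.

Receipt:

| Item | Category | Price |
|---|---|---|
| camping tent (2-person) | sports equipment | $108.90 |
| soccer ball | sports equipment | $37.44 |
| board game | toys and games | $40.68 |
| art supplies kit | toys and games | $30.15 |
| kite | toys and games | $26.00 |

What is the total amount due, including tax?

$243.17

Camping tent (2-person) $108.90: sports equipment, buyer-exempt → 0% → $0.00
Soccer ball $37.44: sports equipment, buyer-exempt → 0% → $0.00
Board game $40.68: toys and games, buyer-exempt → 0% → $0.00
Art supplies kit $30.15: toys and games, buyer-exempt → 0% → $0.00
Kite $26.00: toys and games, buyer-exempt → 0% → $0.00
Subtotal = $243.17; tax = $0.00; total due = $243.17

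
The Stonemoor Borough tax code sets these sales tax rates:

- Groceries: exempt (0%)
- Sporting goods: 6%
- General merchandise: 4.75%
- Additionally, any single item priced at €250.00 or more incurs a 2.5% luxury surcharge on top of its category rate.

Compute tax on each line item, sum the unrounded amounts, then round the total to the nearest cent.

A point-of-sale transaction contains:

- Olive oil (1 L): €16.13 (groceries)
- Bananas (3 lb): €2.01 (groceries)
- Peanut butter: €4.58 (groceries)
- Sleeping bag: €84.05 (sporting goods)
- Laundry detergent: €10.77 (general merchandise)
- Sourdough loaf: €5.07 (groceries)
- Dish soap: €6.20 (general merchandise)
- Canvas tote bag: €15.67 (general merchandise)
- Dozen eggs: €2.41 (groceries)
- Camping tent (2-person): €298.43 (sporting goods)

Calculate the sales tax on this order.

€31.96

Olive oil (1 L) €16.13: groceries → 0% → €0.00
Bananas (3 lb) €2.01: groceries → 0% → €0.00
Peanut butter €4.58: groceries → 0% → €0.00
Sleeping bag €84.05: sporting goods → 6% → €5.043
Laundry detergent €10.77: general merchandise → 4.75% → €0.511575
Sourdough loaf €5.07: groceries → 0% → €0.00
Dish soap €6.20: general merchandise → 4.75% → €0.2945
Canvas tote bag €15.67: general merchandise → 4.75% → €0.744325
Dozen eggs €2.41: groceries → 0% → €0.00
Camping tent (2-person) €298.43: sporting goods → 6% + 2.5% surcharge = 8.5% → €25.36655
Unrounded tax sum = €31.95995 → €31.96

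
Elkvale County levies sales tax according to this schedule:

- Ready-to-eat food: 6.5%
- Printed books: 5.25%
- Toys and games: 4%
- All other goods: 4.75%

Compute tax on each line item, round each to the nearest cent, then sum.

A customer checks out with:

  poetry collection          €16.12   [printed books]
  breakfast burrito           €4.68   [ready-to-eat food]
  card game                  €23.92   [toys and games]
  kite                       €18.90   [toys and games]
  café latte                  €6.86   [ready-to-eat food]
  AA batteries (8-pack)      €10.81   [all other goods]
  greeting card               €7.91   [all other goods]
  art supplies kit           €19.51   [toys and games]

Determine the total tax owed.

Poetry collection €16.12: printed books → 5.25% → €0.85
Breakfast burrito €4.68: ready-to-eat food → 6.5% → €0.30
Card game €23.92: toys and games → 4% → €0.96
Kite €18.90: toys and games → 4% → €0.76
Café latte €6.86: ready-to-eat food → 6.5% → €0.45
AA batteries (8-pack) €10.81: all other goods → 4.75% → €0.51
Greeting card €7.91: all other goods → 4.75% → €0.38
Art supplies kit €19.51: toys and games → 4% → €0.78
Total tax = €0.85 + €0.30 + €0.96 + €0.76 + €0.45 + €0.51 + €0.38 + €0.78 = €4.99

€4.99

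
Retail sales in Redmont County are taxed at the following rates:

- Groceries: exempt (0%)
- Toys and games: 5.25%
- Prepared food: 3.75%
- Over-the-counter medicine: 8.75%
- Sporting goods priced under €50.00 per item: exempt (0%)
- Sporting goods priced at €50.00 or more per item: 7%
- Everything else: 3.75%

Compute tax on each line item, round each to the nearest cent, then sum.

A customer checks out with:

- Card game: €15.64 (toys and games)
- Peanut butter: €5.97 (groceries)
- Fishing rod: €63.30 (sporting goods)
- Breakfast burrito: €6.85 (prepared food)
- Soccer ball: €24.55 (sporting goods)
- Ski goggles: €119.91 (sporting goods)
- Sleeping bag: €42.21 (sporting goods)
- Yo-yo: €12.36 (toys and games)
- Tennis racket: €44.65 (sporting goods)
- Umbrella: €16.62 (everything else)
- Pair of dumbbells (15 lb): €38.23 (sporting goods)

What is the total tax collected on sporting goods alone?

€12.82

Fishing rod €63.30: sporting goods, €50.00 or more → 7% → €4.43
Soccer ball €24.55: sporting goods, under €50.00 → 0% → €0.00
Ski goggles €119.91: sporting goods, €50.00 or more → 7% → €8.39
Sleeping bag €42.21: sporting goods, under €50.00 → 0% → €0.00
Tennis racket €44.65: sporting goods, under €50.00 → 0% → €0.00
Pair of dumbbells (15 lb) €38.23: sporting goods, under €50.00 → 0% → €0.00
Tax on sporting goods = €4.43 + €0.00 + €8.39 + €0.00 + €0.00 + €0.00 = €12.82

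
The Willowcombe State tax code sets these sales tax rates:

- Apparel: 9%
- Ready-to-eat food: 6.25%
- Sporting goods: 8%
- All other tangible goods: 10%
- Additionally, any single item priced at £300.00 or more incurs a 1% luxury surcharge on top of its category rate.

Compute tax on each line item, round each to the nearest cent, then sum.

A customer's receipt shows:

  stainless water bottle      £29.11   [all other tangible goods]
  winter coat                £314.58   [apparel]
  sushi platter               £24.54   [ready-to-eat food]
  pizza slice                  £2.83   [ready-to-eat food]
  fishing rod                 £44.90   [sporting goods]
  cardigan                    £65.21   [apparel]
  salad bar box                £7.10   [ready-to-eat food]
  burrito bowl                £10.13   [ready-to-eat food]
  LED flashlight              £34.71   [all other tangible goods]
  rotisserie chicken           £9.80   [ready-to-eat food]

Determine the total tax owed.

Stainless water bottle £29.11: all other tangible goods → 10% → £2.91
Winter coat £314.58: apparel → 9% + 1% surcharge = 10% → £31.46
Sushi platter £24.54: ready-to-eat food → 6.25% → £1.53
Pizza slice £2.83: ready-to-eat food → 6.25% → £0.18
Fishing rod £44.90: sporting goods → 8% → £3.59
Cardigan £65.21: apparel → 9% → £5.87
Salad bar box £7.10: ready-to-eat food → 6.25% → £0.44
Burrito bowl £10.13: ready-to-eat food → 6.25% → £0.63
LED flashlight £34.71: all other tangible goods → 10% → £3.47
Rotisserie chicken £9.80: ready-to-eat food → 6.25% → £0.61
Total tax = £2.91 + £31.46 + £1.53 + £0.18 + £3.59 + £5.87 + £0.44 + £0.63 + £3.47 + £0.61 = £50.69

£50.69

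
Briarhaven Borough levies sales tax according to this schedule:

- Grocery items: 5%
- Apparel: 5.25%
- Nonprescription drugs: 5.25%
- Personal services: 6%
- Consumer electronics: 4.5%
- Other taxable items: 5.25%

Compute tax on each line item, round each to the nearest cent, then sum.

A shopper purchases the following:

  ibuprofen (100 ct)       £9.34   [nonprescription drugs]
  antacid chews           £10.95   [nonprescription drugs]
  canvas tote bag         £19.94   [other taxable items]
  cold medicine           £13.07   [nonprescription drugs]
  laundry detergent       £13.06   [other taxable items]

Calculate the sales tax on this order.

£3.49

Ibuprofen (100 ct) £9.34: nonprescription drugs → 5.25% → £0.49
Antacid chews £10.95: nonprescription drugs → 5.25% → £0.57
Canvas tote bag £19.94: other taxable items → 5.25% → £1.05
Cold medicine £13.07: nonprescription drugs → 5.25% → £0.69
Laundry detergent £13.06: other taxable items → 5.25% → £0.69
Total tax = £0.49 + £0.57 + £1.05 + £0.69 + £0.69 = £3.49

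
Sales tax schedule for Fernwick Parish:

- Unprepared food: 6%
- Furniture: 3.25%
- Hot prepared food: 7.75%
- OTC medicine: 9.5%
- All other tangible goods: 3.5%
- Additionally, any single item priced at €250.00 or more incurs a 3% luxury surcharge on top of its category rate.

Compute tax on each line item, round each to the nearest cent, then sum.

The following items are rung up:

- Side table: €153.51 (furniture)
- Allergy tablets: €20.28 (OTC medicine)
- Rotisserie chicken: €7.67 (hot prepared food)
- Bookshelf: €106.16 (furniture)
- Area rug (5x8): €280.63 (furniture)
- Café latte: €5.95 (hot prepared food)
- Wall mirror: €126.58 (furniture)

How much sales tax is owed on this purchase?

Side table €153.51: furniture → 3.25% → €4.99
Allergy tablets €20.28: OTC medicine → 9.5% → €1.93
Rotisserie chicken €7.67: hot prepared food → 7.75% → €0.59
Bookshelf €106.16: furniture → 3.25% → €3.45
Area rug (5x8) €280.63: furniture → 3.25% + 3% surcharge = 6.25% → €17.54
Café latte €5.95: hot prepared food → 7.75% → €0.46
Wall mirror €126.58: furniture → 3.25% → €4.11
Total tax = €4.99 + €1.93 + €0.59 + €3.45 + €17.54 + €0.46 + €4.11 = €33.07

€33.07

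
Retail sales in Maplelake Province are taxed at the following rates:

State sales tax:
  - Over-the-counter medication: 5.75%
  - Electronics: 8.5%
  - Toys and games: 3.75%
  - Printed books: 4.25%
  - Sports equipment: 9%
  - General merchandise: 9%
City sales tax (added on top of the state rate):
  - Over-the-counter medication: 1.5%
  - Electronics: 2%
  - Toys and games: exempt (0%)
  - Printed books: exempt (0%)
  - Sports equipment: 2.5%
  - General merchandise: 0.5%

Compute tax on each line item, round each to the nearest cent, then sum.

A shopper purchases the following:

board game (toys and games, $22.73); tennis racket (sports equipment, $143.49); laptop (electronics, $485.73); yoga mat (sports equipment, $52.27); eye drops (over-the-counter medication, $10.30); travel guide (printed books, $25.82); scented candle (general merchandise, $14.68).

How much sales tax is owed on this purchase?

Board game $22.73: toys and games → 3.75% + 0% city = 3.75% → $0.85
Tennis racket $143.49: sports equipment → 9% + 2.5% city = 11.5% → $16.50
Laptop $485.73: electronics → 8.5% + 2% city = 10.5% → $51.00
Yoga mat $52.27: sports equipment → 9% + 2.5% city = 11.5% → $6.01
Eye drops $10.30: over-the-counter medication → 5.75% + 1.5% city = 7.25% → $0.75
Travel guide $25.82: printed books → 4.25% + 0% city = 4.25% → $1.10
Scented candle $14.68: general merchandise → 9% + 0.5% city = 9.5% → $1.39
Total tax = $0.85 + $16.50 + $51.00 + $6.01 + $0.75 + $1.10 + $1.39 = $77.60

$77.60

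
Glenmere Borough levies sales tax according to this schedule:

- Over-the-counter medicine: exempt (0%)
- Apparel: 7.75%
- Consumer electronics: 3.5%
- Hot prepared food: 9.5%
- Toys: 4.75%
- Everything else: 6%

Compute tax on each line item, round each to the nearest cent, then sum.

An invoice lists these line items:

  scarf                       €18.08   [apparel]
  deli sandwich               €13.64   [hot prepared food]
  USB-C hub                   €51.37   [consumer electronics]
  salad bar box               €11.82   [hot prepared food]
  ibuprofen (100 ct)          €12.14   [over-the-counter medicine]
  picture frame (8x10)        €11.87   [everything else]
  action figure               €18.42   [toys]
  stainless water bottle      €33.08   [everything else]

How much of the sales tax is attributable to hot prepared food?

€2.42

Deli sandwich €13.64: hot prepared food → 9.5% → €1.30
Salad bar box €11.82: hot prepared food → 9.5% → €1.12
Tax on hot prepared food = €1.30 + €1.12 = €2.42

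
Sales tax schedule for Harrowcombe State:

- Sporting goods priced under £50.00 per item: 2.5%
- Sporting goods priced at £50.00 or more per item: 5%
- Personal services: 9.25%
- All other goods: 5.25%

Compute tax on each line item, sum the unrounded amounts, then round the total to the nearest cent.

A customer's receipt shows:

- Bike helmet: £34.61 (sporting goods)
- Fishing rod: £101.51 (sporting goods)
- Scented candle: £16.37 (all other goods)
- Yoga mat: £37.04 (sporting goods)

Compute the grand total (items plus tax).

£197.26

Bike helmet £34.61: sporting goods, under £50.00 → 2.5% → £0.86525
Fishing rod £101.51: sporting goods, £50.00 or more → 5% → £5.0755
Scented candle £16.37: all other goods → 5.25% → £0.859425
Yoga mat £37.04: sporting goods, under £50.00 → 2.5% → £0.926
Subtotal = £189.53; unrounded tax = £7.726175 → £7.73; total due = £197.26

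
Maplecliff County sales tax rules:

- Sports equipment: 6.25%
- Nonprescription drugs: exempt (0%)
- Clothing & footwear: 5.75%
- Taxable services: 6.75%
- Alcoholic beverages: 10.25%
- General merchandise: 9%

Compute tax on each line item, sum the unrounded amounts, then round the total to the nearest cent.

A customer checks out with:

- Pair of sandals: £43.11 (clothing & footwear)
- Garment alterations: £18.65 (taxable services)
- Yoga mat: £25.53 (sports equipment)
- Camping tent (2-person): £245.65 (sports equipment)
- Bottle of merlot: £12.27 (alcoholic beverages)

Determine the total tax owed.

Pair of sandals £43.11: clothing & footwear → 5.75% → £2.478825
Garment alterations £18.65: taxable services → 6.75% → £1.258875
Yoga mat £25.53: sports equipment → 6.25% → £1.595625
Camping tent (2-person) £245.65: sports equipment → 6.25% → £15.353125
Bottle of merlot £12.27: alcoholic beverages → 10.25% → £1.257675
Unrounded tax sum = £21.944125 → £21.94

£21.94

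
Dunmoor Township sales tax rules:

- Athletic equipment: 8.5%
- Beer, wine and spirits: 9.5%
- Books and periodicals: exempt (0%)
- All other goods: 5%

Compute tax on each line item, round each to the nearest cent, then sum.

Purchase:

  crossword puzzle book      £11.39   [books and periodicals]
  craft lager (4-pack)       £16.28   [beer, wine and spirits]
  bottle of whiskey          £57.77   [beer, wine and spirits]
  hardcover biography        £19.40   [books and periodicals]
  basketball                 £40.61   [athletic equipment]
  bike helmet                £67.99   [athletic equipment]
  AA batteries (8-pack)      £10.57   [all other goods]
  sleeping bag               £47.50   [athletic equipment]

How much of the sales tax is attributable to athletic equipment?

£13.27

Basketball £40.61: athletic equipment → 8.5% → £3.45
Bike helmet £67.99: athletic equipment → 8.5% → £5.78
Sleeping bag £47.50: athletic equipment → 8.5% → £4.04
Tax on athletic equipment = £3.45 + £5.78 + £4.04 = £13.27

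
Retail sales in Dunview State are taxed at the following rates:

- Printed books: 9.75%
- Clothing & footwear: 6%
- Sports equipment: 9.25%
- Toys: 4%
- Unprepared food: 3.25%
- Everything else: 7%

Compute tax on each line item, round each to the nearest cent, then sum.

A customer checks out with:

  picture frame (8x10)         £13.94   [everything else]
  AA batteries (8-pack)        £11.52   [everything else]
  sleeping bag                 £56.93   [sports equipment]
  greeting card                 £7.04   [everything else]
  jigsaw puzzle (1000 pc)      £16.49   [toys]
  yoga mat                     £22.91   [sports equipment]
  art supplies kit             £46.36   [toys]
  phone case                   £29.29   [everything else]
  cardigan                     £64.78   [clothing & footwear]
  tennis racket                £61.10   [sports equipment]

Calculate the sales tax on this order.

Picture frame (8x10) £13.94: everything else → 7% → £0.98
AA batteries (8-pack) £11.52: everything else → 7% → £0.81
Sleeping bag £56.93: sports equipment → 9.25% → £5.27
Greeting card £7.04: everything else → 7% → £0.49
Jigsaw puzzle (1000 pc) £16.49: toys → 4% → £0.66
Yoga mat £22.91: sports equipment → 9.25% → £2.12
Art supplies kit £46.36: toys → 4% → £1.85
Phone case £29.29: everything else → 7% → £2.05
Cardigan £64.78: clothing & footwear → 6% → £3.89
Tennis racket £61.10: sports equipment → 9.25% → £5.65
Total tax = £0.98 + £0.81 + £5.27 + £0.49 + £0.66 + £2.12 + £1.85 + £2.05 + £3.89 + £5.65 = £23.77

£23.77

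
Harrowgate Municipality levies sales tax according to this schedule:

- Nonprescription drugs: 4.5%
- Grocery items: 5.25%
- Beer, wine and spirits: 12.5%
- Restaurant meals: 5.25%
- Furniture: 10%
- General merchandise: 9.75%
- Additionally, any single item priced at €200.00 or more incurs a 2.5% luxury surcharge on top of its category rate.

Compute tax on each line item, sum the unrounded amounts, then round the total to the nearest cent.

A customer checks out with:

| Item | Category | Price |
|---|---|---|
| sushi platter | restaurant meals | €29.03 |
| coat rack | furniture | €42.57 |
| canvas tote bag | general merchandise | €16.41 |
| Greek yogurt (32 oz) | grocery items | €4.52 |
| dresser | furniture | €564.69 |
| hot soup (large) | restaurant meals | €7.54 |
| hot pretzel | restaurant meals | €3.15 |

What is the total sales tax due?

Sushi platter €29.03: restaurant meals → 5.25% → €1.524075
Coat rack €42.57: furniture → 10% → €4.257
Canvas tote bag €16.41: general merchandise → 9.75% → €1.599975
Greek yogurt (32 oz) €4.52: grocery items → 5.25% → €0.2373
Dresser €564.69: furniture → 10% + 2.5% surcharge = 12.5% → €70.58625
Hot soup (large) €7.54: restaurant meals → 5.25% → €0.39585
Hot pretzel €3.15: restaurant meals → 5.25% → €0.165375
Unrounded tax sum = €78.765825 → €78.77

€78.77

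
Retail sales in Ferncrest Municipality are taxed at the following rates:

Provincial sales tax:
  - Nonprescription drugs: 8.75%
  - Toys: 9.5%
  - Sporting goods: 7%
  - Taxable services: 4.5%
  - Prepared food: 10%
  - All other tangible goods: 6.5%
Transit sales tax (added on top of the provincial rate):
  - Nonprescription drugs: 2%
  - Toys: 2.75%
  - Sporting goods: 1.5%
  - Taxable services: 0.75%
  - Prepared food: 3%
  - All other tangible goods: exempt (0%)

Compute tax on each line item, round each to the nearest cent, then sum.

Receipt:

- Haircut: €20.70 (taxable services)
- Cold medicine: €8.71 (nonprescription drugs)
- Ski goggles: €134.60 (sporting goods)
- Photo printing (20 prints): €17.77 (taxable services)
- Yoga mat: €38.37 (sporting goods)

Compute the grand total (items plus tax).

Haircut €20.70: taxable services → 4.5% + 0.75% transit = 5.25% → €1.09
Cold medicine €8.71: nonprescription drugs → 8.75% + 2% transit = 10.75% → €0.94
Ski goggles €134.60: sporting goods → 7% + 1.5% transit = 8.5% → €11.44
Photo printing (20 prints) €17.77: taxable services → 4.5% + 0.75% transit = 5.25% → €0.93
Yoga mat €38.37: sporting goods → 7% + 1.5% transit = 8.5% → €3.26
Subtotal = €220.15; tax = €17.66; total due = €237.81

€237.81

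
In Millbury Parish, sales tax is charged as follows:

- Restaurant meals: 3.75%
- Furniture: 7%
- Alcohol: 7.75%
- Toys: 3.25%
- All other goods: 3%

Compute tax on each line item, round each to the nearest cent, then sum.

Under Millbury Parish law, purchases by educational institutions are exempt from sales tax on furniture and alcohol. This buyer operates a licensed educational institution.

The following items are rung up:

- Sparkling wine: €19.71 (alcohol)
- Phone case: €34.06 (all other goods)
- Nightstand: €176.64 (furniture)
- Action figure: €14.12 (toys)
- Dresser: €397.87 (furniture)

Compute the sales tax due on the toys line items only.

€0.46

Action figure €14.12: toys → 3.25% → €0.46
Tax on toys = €0.46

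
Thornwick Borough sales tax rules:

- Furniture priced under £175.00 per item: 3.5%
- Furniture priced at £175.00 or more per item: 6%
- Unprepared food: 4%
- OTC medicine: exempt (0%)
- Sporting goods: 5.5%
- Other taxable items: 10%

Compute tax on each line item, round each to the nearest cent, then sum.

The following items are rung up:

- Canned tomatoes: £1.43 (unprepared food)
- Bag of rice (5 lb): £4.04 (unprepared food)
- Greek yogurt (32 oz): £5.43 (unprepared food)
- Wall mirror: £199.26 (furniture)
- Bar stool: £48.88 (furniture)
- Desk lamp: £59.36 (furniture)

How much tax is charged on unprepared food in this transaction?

Canned tomatoes £1.43: unprepared food → 4% → £0.06
Bag of rice (5 lb) £4.04: unprepared food → 4% → £0.16
Greek yogurt (32 oz) £5.43: unprepared food → 4% → £0.22
Tax on unprepared food = £0.06 + £0.16 + £0.22 = £0.44

£0.44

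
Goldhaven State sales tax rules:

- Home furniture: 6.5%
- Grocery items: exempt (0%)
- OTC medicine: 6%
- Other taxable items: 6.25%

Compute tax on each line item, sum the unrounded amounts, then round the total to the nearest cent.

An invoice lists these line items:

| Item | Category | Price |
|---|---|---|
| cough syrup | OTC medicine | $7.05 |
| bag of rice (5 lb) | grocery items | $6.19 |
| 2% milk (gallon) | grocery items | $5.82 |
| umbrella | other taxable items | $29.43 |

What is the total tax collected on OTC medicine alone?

Cough syrup $7.05: OTC medicine → 6% → $0.423
Tax on OTC medicine: unrounded sum = $0.423 → $0.42

$0.42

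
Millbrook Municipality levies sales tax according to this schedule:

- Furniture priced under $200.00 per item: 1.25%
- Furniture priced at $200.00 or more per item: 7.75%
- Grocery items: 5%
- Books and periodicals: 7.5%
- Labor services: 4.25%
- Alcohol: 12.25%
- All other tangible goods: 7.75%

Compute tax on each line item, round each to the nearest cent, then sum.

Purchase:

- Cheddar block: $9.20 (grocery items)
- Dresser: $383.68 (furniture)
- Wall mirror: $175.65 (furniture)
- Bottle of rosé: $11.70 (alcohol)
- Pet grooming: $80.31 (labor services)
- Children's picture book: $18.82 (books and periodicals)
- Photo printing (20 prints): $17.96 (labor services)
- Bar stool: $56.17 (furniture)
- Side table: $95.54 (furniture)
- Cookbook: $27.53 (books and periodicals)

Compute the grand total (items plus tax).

Cheddar block $9.20: grocery items → 5% → $0.46
Dresser $383.68: furniture, $200.00 or more → 7.75% → $29.74
Wall mirror $175.65: furniture, under $200.00 → 1.25% → $2.20
Bottle of rosé $11.70: alcohol → 12.25% → $1.43
Pet grooming $80.31: labor services → 4.25% → $3.41
Children's picture book $18.82: books and periodicals → 7.5% → $1.41
Photo printing (20 prints) $17.96: labor services → 4.25% → $0.76
Bar stool $56.17: furniture, under $200.00 → 1.25% → $0.70
Side table $95.54: furniture, under $200.00 → 1.25% → $1.19
Cookbook $27.53: books and periodicals → 7.5% → $2.06
Subtotal = $876.56; tax = $43.36; total due = $919.92

$919.92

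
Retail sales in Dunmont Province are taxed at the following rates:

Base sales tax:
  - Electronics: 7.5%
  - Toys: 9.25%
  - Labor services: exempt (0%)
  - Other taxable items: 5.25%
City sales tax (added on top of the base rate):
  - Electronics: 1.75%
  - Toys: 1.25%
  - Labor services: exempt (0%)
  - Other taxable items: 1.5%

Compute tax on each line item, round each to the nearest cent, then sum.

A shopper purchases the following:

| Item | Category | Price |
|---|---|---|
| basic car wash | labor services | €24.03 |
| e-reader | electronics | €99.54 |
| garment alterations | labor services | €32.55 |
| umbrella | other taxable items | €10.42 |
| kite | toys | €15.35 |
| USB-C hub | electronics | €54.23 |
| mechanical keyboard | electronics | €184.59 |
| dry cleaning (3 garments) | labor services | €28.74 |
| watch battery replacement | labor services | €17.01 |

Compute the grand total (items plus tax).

Basic car wash €24.03: labor services → 0% + 0% city = 0% → €0.00
E-reader €99.54: electronics → 7.5% + 1.75% city = 9.25% → €9.21
Garment alterations €32.55: labor services → 0% + 0% city = 0% → €0.00
Umbrella €10.42: other taxable items → 5.25% + 1.5% city = 6.75% → €0.70
Kite €15.35: toys → 9.25% + 1.25% city = 10.5% → €1.61
USB-C hub €54.23: electronics → 7.5% + 1.75% city = 9.25% → €5.02
Mechanical keyboard €184.59: electronics → 7.5% + 1.75% city = 9.25% → €17.07
Dry cleaning (3 garments) €28.74: labor services → 0% + 0% city = 0% → €0.00
Watch battery replacement €17.01: labor services → 0% + 0% city = 0% → €0.00
Subtotal = €466.46; tax = €33.61; total due = €500.07

€500.07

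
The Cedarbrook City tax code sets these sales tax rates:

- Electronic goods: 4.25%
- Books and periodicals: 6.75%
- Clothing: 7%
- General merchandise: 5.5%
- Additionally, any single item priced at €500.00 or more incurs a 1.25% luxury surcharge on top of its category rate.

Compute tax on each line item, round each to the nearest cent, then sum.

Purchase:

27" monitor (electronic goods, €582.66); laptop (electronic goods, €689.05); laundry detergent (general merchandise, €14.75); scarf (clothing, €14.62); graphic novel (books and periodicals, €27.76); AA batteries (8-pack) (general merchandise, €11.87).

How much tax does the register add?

27" monitor €582.66: electronic goods → 4.25% + 1.25% surcharge = 5.5% → €32.05
Laptop €689.05: electronic goods → 4.25% + 1.25% surcharge = 5.5% → €37.90
Laundry detergent €14.75: general merchandise → 5.5% → €0.81
Scarf €14.62: clothing → 7% → €1.02
Graphic novel €27.76: books and periodicals → 6.75% → €1.87
AA batteries (8-pack) €11.87: general merchandise → 5.5% → €0.65
Total tax = €32.05 + €37.90 + €0.81 + €1.02 + €1.87 + €0.65 = €74.30

€74.30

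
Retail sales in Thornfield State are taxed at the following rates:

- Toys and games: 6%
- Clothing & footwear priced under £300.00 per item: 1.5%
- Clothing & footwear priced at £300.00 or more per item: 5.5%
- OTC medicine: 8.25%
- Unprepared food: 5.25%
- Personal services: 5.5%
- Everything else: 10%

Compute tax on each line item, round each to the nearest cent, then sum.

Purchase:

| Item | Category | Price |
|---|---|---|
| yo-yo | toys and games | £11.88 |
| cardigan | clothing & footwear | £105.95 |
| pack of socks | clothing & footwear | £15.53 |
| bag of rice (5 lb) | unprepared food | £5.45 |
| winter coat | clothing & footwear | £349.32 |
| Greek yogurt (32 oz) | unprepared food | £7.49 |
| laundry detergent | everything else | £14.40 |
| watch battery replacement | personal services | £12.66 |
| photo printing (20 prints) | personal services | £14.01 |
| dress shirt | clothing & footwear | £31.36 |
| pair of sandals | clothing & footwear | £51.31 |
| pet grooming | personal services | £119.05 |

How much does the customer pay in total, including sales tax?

Yo-yo £11.88: toys and games → 6% → £0.71
Cardigan £105.95: clothing & footwear, under £300.00 → 1.5% → £1.59
Pack of socks £15.53: clothing & footwear, under £300.00 → 1.5% → £0.23
Bag of rice (5 lb) £5.45: unprepared food → 5.25% → £0.29
Winter coat £349.32: clothing & footwear, £300.00 or more → 5.5% → £19.21
Greek yogurt (32 oz) £7.49: unprepared food → 5.25% → £0.39
Laundry detergent £14.40: everything else → 10% → £1.44
Watch battery replacement £12.66: personal services → 5.5% → £0.70
Photo printing (20 prints) £14.01: personal services → 5.5% → £0.77
Dress shirt £31.36: clothing & footwear, under £300.00 → 1.5% → £0.47
Pair of sandals £51.31: clothing & footwear, under £300.00 → 1.5% → £0.77
Pet grooming £119.05: personal services → 5.5% → £6.55
Subtotal = £738.41; tax = £33.12; total due = £771.53

£771.53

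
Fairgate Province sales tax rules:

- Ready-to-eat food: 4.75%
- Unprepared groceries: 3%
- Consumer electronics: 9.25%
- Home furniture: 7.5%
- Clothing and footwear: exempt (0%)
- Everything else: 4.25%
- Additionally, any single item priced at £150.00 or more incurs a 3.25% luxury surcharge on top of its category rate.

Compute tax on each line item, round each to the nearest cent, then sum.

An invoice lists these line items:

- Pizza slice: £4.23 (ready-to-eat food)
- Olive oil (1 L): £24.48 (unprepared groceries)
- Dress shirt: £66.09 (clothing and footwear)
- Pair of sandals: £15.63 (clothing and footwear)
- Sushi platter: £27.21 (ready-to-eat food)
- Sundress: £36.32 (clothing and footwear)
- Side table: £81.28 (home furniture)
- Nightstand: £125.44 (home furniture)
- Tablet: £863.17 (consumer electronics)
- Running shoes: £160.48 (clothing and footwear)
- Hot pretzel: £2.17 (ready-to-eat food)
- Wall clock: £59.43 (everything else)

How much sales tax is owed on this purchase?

£133.48

Pizza slice £4.23: ready-to-eat food → 4.75% → £0.20
Olive oil (1 L) £24.48: unprepared groceries → 3% → £0.73
Dress shirt £66.09: clothing and footwear → 0% → £0.00
Pair of sandals £15.63: clothing and footwear → 0% → £0.00
Sushi platter £27.21: ready-to-eat food → 4.75% → £1.29
Sundress £36.32: clothing and footwear → 0% → £0.00
Side table £81.28: home furniture → 7.5% → £6.10
Nightstand £125.44: home furniture → 7.5% → £9.41
Tablet £863.17: consumer electronics → 9.25% + 3.25% surcharge = 12.5% → £107.90
Running shoes £160.48: clothing and footwear → 0% + 3.25% surcharge = 3.25% → £5.22
Hot pretzel £2.17: ready-to-eat food → 4.75% → £0.10
Wall clock £59.43: everything else → 4.25% → £2.53
Total tax = £0.20 + £0.73 + £1.29 + £6.10 + £9.41 + £107.90 + £5.22 + £0.10 + £2.53 = £133.48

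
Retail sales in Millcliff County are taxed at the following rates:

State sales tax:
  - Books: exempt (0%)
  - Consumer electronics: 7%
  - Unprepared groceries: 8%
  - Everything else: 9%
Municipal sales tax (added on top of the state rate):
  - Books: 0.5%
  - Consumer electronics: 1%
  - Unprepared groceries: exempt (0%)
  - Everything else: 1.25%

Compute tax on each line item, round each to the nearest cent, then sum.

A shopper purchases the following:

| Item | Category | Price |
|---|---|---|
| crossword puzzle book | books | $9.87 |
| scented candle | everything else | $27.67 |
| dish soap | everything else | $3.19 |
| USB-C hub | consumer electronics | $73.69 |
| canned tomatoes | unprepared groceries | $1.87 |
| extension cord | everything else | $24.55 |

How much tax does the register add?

$11.79

Crossword puzzle book $9.87: books → 0% + 0.5% municipal = 0.5% → $0.05
Scented candle $27.67: everything else → 9% + 1.25% municipal = 10.25% → $2.84
Dish soap $3.19: everything else → 9% + 1.25% municipal = 10.25% → $0.33
USB-C hub $73.69: consumer electronics → 7% + 1% municipal = 8% → $5.90
Canned tomatoes $1.87: unprepared groceries → 8% + 0% municipal = 8% → $0.15
Extension cord $24.55: everything else → 9% + 1.25% municipal = 10.25% → $2.52
Total tax = $0.05 + $2.84 + $0.33 + $5.90 + $0.15 + $2.52 = $11.79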